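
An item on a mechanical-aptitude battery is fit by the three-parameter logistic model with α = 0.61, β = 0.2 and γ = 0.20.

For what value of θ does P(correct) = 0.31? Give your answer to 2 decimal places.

-2.81

P(θ) = γ + (1 − γ) · 1 / (1 + exp(−α(θ − β)))
Remove guessing floor: (0.31 − 0.20)/(1 − 0.20) = 0.1375
logit = ln(0.1375/0.8625) = -1.8362
θ = β + logit/(α) = 0.2 + (-1.8362)/0.6100 = -2.8102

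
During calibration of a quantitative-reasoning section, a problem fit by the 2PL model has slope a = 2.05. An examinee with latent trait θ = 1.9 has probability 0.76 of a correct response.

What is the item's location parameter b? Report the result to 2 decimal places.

1.34

P(θ) = 1 / (1 + exp(−a(θ − b)))
logit(0.76) = ln(0.76/0.24) = 1.1527
b = θ − logit/(a) = 1.9 − 1.1527/2.0500 = 1.3377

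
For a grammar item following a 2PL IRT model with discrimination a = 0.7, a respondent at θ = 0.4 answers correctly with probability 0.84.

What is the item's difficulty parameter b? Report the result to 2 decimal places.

-1.97

P(θ) = 1 / (1 + exp(−a(θ − b)))
logit(0.84) = ln(0.84/0.16) = 1.6582
b = θ − logit/(a) = 0.4 − 1.6582/0.7000 = -1.9689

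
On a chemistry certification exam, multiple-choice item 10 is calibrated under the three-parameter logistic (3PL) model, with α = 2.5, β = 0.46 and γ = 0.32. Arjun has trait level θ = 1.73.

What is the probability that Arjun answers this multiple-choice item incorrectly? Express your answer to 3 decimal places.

0.027

P(θ) = γ + (1 − γ) · 1 / (1 + exp(−α(θ − β)))
Exponent: 2.5 × (1.73 − 0.46) = 3.1750
1/(1 + e^{-3.1750}) = 0.9599
P = 0.32 + 0.68 × 0.9599 = 0.9727
P(incorrect) = 1 − 0.9727 = 0.0273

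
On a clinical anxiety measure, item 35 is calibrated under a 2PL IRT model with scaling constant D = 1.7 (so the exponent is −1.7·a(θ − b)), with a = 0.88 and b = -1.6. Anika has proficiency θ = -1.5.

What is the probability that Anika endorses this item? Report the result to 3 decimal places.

P(θ) = 1 / (1 + exp(−D·a(θ − b)))
Exponent: 1.7 × 0.88 × (-1.5 − (-1.6)) = 0.1496
1/(1 + e^{-0.1496}) = 0.5373
P = 0.5373

0.537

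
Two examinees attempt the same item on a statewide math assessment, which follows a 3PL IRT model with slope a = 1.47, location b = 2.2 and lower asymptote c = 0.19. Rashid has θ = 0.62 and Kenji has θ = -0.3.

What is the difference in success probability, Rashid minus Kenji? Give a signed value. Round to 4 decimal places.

P(θ) = c + (1 − c) · 1 / (1 + exp(−a(θ − b)))
P(Rashid) = 0.2623  [exponent -2.3226]
P(Kenji) = 0.2100  [exponent -3.6750]
Difference = 0.2623 − 0.2100 = 0.0523

0.0523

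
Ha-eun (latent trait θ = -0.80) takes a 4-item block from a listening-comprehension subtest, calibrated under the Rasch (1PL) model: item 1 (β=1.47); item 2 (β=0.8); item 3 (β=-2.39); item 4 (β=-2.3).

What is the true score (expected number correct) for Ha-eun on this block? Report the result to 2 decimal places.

1.91

P(θ) = 1 / (1 + exp(−(θ − β)))
P_1 = 1/(1+e^{2.2700}) = 0.0936
P_2 = 1/(1+e^{1.6000}) = 0.1680
P_3 = 1/(1+e^{-1.5900}) = 0.8306
P_4 = 1/(1+e^{-1.5000}) = 0.8176
E[score] = 0.0936 + 0.1680 + 0.8306 + 0.8176 = 1.9098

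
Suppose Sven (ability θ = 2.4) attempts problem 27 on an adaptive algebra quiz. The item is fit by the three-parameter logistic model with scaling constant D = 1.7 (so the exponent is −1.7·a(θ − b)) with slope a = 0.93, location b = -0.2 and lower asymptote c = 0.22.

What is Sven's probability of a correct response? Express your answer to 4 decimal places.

P(θ) = c + (1 − c) · 1 / (1 + exp(−D·a(θ − b)))
Exponent: 1.7 × 0.93 × (2.4 − (-0.2)) = 4.1106
1/(1 + e^{-4.1106}) = 0.9839
P = 0.22 + 0.78 × 0.9839 = 0.9874

0.9874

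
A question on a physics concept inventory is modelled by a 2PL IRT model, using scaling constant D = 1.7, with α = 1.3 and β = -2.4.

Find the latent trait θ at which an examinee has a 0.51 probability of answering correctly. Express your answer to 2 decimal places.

-2.38

P(θ) = 1 / (1 + exp(−D·α(θ − β)))
logit = ln(0.5100/0.4900) = 0.0400
θ = β + logit/(1.7·α) = -2.4 + 0.0400/2.2100 = -2.3819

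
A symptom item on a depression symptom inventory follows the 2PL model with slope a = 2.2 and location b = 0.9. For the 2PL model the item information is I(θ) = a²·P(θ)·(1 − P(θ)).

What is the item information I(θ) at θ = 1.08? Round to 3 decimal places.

1.164

P = 1/(1+e^{-0.3960}) = 0.5977
P(1−P) = 0.5977 × 0.4023 = 0.2404
I = a² × P(1−P) = 2.2² × 0.2404 = 1.16378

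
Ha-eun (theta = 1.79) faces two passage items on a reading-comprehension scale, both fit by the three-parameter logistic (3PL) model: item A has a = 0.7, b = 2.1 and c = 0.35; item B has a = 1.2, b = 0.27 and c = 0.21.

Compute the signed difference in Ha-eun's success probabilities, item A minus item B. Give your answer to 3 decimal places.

P(theta) = c + (1 − c) · 1 / (1 + exp(−a(theta − b)))
P_A = 0.6399
P_B = 0.8902
P_A − P_B = -0.2504

-0.250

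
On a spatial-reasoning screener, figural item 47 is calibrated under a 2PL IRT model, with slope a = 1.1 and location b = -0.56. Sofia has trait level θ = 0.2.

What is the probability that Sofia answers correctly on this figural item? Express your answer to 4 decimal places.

0.6976

P(θ) = 1 / (1 + exp(−a(θ − b)))
Exponent: 1.1 × (0.2 − (-0.56)) = 0.8360
1/(1 + e^{-0.8360}) = 0.6976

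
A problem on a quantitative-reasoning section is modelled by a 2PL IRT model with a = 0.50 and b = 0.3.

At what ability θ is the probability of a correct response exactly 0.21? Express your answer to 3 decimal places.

-2.350

P(θ) = 1 / (1 + exp(−a(θ − b)))
logit = ln(0.2100/0.7900) = -1.3249
θ = b + logit/(a) = 0.3 + (-1.3249)/0.5000 = -2.3499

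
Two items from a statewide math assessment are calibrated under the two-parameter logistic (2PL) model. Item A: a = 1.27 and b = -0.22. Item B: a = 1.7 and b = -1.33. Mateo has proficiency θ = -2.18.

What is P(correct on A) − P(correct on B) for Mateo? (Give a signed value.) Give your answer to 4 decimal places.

-0.1142

P(θ) = 1 / (1 + exp(−a(θ − b)))
P_A = 0.0766
P_B = 0.1908
P_A − P_B = -0.1142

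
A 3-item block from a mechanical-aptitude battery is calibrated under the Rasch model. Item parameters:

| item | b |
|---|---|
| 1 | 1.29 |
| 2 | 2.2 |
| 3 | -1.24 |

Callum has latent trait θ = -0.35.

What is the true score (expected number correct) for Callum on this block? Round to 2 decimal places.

0.94

P(θ) = 1 / (1 + exp(−(θ − b)))
P_1 = 1/(1+e^{1.6400}) = 0.1625
P_2 = 1/(1+e^{2.5500}) = 0.0724
P_3 = 1/(1+e^{-0.8900}) = 0.7089
E[score] = 0.1625 + 0.0724 + 0.7089 = 0.9438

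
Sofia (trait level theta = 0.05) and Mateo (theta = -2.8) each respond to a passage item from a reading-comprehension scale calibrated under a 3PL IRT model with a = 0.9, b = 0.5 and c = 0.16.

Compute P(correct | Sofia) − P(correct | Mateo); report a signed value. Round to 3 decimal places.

0.295

P(theta) = c + (1 − c) · 1 / (1 + exp(−a(theta − b)))
P(Sofia) = 0.4961  [exponent -0.4050]
P(Mateo) = 0.2010  [exponent -2.9700]
Difference = 0.4961 − 0.2010 = 0.2951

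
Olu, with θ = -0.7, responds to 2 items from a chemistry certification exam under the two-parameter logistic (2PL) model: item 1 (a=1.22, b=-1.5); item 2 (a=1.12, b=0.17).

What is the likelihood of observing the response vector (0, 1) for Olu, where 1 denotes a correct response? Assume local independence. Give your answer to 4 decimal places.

0.0750

P(θ) = 1 / (1 + exp(−a(θ − b)))
P_1 = 1/(1+e^{-0.9760}) = 0.7263
P_2 = 1/(1+e^{0.9744}) = 0.2740
L = (1−P_1) × P_2 = 0.2737 × 0.2740 = 0.07499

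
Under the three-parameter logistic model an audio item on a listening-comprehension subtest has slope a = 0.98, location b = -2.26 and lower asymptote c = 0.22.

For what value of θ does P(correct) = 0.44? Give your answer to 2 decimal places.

P(θ) = c + (1 − c) · 1 / (1 + exp(−a(θ − b)))
Remove guessing floor: (0.44 − 0.22)/(1 − 0.22) = 0.2821
logit = ln(0.2821/0.7179) = -0.9343
θ = b + logit/(a) = -2.26 + (-0.9343)/0.9800 = -3.2134

-3.21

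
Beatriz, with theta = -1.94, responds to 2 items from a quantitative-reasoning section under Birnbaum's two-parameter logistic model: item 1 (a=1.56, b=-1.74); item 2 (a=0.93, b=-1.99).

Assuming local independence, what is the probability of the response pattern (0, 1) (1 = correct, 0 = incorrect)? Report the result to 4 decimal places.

0.2954

P(theta) = 1 / (1 + exp(−a(theta − b)))
P_1 = 1/(1+e^{0.3120}) = 0.4226
P_2 = 1/(1+e^{-0.0465}) = 0.5116
L = (1−P_1) × P_2 = 0.5774 × 0.5116 = 0.29540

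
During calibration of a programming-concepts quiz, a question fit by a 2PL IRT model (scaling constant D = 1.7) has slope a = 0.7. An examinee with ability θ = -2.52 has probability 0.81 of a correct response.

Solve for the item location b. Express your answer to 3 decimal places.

-3.738

P(θ) = 1 / (1 + exp(−D·a(θ − b)))
logit(0.81) = ln(0.81/0.19) = 1.4500
b = θ − logit/(1.7·a) = -2.52 − 1.4500/1.1900 = -3.7385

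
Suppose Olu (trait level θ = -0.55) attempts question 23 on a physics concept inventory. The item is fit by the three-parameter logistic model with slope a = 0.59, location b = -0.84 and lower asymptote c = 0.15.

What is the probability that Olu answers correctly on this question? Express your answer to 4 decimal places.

0.6113

P(θ) = c + (1 − c) · 1 / (1 + exp(−a(θ − b)))
Exponent: 0.59 × (-0.55 − (-0.84)) = 0.1711
1/(1 + e^{-0.1711}) = 0.5427
P = 0.15 + 0.85 × 0.5427 = 0.6113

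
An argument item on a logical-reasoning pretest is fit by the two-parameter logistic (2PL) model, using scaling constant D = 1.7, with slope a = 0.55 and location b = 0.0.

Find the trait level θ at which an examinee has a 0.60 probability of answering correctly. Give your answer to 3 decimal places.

0.434

P(θ) = 1 / (1 + exp(−D·a(θ − b)))
logit = ln(0.6000/0.4000) = 0.4055
θ = b + logit/(1.7·a) = 0.0 + 0.4055/0.9350 = 0.4337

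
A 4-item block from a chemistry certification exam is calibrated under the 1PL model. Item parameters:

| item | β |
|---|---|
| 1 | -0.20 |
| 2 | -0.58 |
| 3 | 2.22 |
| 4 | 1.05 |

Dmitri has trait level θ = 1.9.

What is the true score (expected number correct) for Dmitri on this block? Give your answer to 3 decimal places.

2.935

P(θ) = 1 / (1 + exp(−(θ − β)))
P_1 = 1/(1+e^{-2.1000}) = 0.8909
P_2 = 1/(1+e^{-2.4800}) = 0.9227
P_3 = 1/(1+e^{0.3200}) = 0.4207
P_4 = 1/(1+e^{-0.8500}) = 0.7006
E[score] = 0.8909 + 0.9227 + 0.4207 + 0.7006 = 2.9349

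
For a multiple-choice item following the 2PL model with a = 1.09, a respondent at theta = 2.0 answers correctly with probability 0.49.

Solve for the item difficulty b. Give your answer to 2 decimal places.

P(theta) = 1 / (1 + exp(−a(theta − b)))
logit(0.49) = ln(0.49/0.51) = -0.0400
b = theta − logit/(a) = 2.0 − (-0.0400)/1.0900 = 2.0367

2.04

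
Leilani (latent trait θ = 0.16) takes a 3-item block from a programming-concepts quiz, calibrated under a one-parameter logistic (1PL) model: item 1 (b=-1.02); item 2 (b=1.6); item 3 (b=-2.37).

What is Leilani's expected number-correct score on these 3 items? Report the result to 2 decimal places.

P(θ) = 1 / (1 + exp(−(θ − b)))
P_1 = 1/(1+e^{-1.1800}) = 0.7649
P_2 = 1/(1+e^{1.4400}) = 0.1915
P_3 = 1/(1+e^{-2.5300}) = 0.9262
E[score] = 0.7649 + 0.1915 + 0.9262 = 1.8827

1.88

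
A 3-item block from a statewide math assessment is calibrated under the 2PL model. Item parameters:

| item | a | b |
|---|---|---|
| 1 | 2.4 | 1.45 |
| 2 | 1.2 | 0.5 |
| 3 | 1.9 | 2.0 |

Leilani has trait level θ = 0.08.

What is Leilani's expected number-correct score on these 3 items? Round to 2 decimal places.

0.44

P(θ) = 1 / (1 + exp(−a(θ − b)))
P_1 = 1/(1+e^{3.2880}) = 0.0360
P_2 = 1/(1+e^{0.5040}) = 0.3766
P_3 = 1/(1+e^{3.6480}) = 0.0254
E[score] = 0.0360 + 0.3766 + 0.0254 = 0.4380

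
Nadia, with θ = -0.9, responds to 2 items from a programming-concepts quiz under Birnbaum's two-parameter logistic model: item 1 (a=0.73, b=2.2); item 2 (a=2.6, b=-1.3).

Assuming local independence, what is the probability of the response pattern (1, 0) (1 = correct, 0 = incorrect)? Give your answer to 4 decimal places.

0.0246

P(θ) = 1 / (1 + exp(−a(θ − b)))
P_1 = 1/(1+e^{2.2630}) = 0.0942
P_2 = 1/(1+e^{-1.0400}) = 0.7389
L = P_1 × (1−P_2) = 0.0942 × 0.2611 = 0.02461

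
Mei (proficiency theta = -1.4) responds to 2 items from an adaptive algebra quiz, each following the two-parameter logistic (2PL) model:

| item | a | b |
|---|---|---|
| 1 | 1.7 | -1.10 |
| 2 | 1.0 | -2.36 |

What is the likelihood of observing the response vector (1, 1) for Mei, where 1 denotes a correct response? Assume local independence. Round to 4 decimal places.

P(theta) = 1 / (1 + exp(−a(theta − b)))
P_1 = 1/(1+e^{0.5100}) = 0.3752
P_2 = 1/(1+e^{-0.9600}) = 0.7231
L = P_1 × P_2 = 0.3752 × 0.7231 = 0.27131

0.2713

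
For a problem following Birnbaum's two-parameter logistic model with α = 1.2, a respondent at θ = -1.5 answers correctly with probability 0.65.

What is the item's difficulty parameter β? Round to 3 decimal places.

-2.016

P(θ) = 1 / (1 + exp(−α(θ − β)))
logit(0.65) = ln(0.65/0.35) = 0.6190
β = θ − logit/(α) = -1.5 − 0.6190/1.2000 = -2.0159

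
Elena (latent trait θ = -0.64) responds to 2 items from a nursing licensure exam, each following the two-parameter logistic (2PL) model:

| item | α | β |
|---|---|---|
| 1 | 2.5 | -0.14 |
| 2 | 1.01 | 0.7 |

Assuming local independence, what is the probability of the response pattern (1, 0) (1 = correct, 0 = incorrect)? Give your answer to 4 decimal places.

P(θ) = 1 / (1 + exp(−α(θ − β)))
P_1 = 1/(1+e^{1.2500}) = 0.2227
P_2 = 1/(1+e^{1.3534}) = 0.2053
L = P_1 × (1−P_2) = 0.2227 × 0.7947 = 0.17698

0.1770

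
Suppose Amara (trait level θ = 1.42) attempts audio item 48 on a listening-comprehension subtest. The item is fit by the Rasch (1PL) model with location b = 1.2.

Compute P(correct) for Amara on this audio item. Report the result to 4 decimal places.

P(θ) = 1 / (1 + exp(−(θ − b)))
Exponent: (1.42 − 1.2) = 0.2200
1/(1 + e^{-0.2200}) = 0.5548
P = 0.5548

0.5548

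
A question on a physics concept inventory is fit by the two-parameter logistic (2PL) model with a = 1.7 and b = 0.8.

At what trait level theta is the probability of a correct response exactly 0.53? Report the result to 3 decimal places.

P(theta) = 1 / (1 + exp(−a(theta − b)))
logit = ln(0.5300/0.4700) = 0.1201
theta = b + logit/(a) = 0.8 + 0.1201/1.7000 = 0.8707

0.871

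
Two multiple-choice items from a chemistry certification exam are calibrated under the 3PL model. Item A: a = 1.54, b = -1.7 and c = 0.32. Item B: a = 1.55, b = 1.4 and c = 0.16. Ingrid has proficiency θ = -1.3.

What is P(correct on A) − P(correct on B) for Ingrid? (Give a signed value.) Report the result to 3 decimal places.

P(θ) = c + (1 − c) · 1 / (1 + exp(−a(θ − b)))
P_A = 0.7615
P_B = 0.1726
P_A − P_B = 0.5889

0.589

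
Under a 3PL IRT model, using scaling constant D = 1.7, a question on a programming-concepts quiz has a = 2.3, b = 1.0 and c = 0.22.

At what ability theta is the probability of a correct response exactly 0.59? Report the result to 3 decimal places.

0.974

P(theta) = c + (1 − c) · 1 / (1 + exp(−D·a(theta − b)))
Remove guessing floor: (0.59 − 0.22)/(1 − 0.22) = 0.4744
logit = ln(0.4744/0.5256) = -0.1027
theta = b + logit/(1.7·a) = 1.0 + (-0.1027)/3.9100 = 0.9737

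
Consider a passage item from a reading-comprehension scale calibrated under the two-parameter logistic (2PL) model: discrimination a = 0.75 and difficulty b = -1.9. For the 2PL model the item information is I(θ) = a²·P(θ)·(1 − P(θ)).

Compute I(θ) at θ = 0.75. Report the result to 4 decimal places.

0.0596

P = 1/(1+e^{-1.9875}) = 0.8795
P(1−P) = 0.8795 × 0.1205 = 0.1060
I = a² × P(1−P) = 0.75² × 0.1060 = 0.05962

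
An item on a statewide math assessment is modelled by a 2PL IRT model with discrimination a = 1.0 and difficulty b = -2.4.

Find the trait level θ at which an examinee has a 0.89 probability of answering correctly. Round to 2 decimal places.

-0.31

P(θ) = 1 / (1 + exp(−a(θ − b)))
logit = ln(0.8900/0.1100) = 2.0907
θ = b + logit/(a) = -2.4 + 2.0907/1.0000 = -0.3093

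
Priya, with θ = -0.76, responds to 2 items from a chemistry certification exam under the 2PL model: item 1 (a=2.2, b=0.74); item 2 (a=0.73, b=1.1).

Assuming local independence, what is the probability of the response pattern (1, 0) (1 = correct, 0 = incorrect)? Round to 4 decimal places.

0.0283

P(θ) = 1 / (1 + exp(−a(θ − b)))
P_1 = 1/(1+e^{3.3000}) = 0.0356
P_2 = 1/(1+e^{1.3578}) = 0.2046
L = P_1 × (1−P_2) = 0.0356 × 0.7954 = 0.02829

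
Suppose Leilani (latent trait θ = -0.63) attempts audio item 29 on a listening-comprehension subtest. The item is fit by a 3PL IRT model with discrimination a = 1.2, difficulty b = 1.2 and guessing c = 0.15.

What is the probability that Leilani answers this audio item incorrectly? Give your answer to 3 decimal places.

0.765

P(θ) = c + (1 − c) · 1 / (1 + exp(−a(θ − b)))
Exponent: 1.2 × (-0.63 − 1.2) = -2.1960
1/(1 + e^{2.1960}) = 0.1001
P = 0.15 + 0.85 × 0.1001 = 0.2351
P(incorrect) = 1 − 0.2351 = 0.7649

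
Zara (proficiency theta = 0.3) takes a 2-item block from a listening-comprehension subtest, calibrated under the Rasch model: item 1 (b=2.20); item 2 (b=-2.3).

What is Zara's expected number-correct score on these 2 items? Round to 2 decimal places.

1.06

P(theta) = 1 / (1 + exp(−(theta − b)))
P_1 = 1/(1+e^{1.9000}) = 0.1301
P_2 = 1/(1+e^{-2.6000}) = 0.9309
E[score] = 0.1301 + 0.9309 = 1.0610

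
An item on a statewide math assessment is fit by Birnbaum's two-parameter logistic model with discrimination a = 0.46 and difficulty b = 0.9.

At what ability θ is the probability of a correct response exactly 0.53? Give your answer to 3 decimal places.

P(θ) = 1 / (1 + exp(−a(θ − b)))
logit = ln(0.5300/0.4700) = 0.1201
θ = b + logit/(a) = 0.9 + 0.1201/0.4600 = 1.1612

1.161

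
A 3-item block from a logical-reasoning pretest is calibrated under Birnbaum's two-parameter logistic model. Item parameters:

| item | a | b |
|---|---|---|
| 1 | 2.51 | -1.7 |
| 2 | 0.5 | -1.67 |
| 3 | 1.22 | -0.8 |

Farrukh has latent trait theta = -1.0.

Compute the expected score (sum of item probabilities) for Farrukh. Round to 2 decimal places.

P(theta) = 1 / (1 + exp(−a(theta − b)))
P_1 = 1/(1+e^{-1.7570}) = 0.8528
P_2 = 1/(1+e^{-0.3350}) = 0.5830
P_3 = 1/(1+e^{0.2440}) = 0.4393
E[score] = 0.8528 + 0.5830 + 0.4393 = 1.8751

1.88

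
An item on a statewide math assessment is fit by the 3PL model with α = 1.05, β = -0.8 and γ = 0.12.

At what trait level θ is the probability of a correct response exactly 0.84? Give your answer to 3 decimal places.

P(θ) = γ + (1 − γ) · 1 / (1 + exp(−α(θ − β)))
Remove guessing floor: (0.84 − 0.12)/(1 − 0.12) = 0.8182
logit = ln(0.8182/0.1818) = 1.5041
θ = β + logit/(α) = -0.8 + 1.5041/1.0500 = 0.6325

0.632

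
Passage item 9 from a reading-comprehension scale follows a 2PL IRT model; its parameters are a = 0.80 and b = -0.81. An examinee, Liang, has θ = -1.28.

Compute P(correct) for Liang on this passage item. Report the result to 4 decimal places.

0.4071

P(θ) = 1 / (1 + exp(−a(θ − b)))
Exponent: 0.80 × (-1.28 − (-0.81)) = -0.3760
1/(1 + e^{0.3760}) = 0.4071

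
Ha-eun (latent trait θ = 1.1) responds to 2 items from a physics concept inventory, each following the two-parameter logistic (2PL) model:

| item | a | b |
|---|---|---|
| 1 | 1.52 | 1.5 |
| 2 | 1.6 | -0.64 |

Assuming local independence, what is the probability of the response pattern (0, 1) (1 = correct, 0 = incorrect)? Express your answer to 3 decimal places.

0.610

P(θ) = 1 / (1 + exp(−a(θ − b)))
P_1 = 1/(1+e^{0.6080}) = 0.3525
P_2 = 1/(1+e^{-2.7840}) = 0.9418
L = (1−P_1) × P_2 = 0.6475 × 0.9418 = 0.60980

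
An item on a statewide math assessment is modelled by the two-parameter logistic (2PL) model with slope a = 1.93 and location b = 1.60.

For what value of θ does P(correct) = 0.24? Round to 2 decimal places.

P(θ) = 1 / (1 + exp(−a(θ − b)))
logit = ln(0.2400/0.7600) = -1.1527
θ = b + logit/(a) = 1.60 + (-1.1527)/1.9300 = 1.0028

1.00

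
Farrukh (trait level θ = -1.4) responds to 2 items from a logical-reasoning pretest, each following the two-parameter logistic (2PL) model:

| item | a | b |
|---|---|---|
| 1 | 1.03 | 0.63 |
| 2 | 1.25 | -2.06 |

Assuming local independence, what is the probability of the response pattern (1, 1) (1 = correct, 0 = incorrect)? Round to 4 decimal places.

P(θ) = 1 / (1 + exp(−a(θ − b)))
P_1 = 1/(1+e^{2.0909}) = 0.1100
P_2 = 1/(1+e^{-0.8250}) = 0.6953
L = P_1 × P_2 = 0.1100 × 0.6953 = 0.07647

0.0765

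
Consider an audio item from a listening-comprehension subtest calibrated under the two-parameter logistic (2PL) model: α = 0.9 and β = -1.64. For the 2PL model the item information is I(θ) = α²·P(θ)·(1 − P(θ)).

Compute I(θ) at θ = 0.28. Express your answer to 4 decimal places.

P = 1/(1+e^{-1.7280}) = 0.8492
P(1−P) = 0.8492 × 0.1508 = 0.1281
I = α² × P(1−P) = 0.9² × 0.1281 = 0.10375

0.1038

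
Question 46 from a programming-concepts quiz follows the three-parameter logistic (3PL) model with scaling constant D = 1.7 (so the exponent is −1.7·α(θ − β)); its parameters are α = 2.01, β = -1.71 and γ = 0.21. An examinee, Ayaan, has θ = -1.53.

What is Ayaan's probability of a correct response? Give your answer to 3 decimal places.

P(θ) = γ + (1 − γ) · 1 / (1 + exp(−D·α(θ − β)))
Exponent: 1.7 × 2.01 × (-1.53 − (-1.71)) = 0.6151
1/(1 + e^{-0.6151}) = 0.6491
P = 0.21 + 0.79 × 0.6491 = 0.7228

0.723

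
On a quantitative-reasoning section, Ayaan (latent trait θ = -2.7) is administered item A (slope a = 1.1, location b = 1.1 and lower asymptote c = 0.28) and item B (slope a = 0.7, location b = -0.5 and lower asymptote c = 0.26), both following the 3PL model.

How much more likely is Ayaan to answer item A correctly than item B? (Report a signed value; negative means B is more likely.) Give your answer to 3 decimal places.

P(θ) = c + (1 − c) · 1 / (1 + exp(−a(θ − b)))
P_A = 0.2908
P_B = 0.3906
P_A − P_B = -0.0998

-0.100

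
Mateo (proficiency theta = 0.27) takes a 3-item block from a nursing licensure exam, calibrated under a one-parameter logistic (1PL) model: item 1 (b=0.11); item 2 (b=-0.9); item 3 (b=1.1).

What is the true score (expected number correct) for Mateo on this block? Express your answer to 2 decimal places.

P(theta) = 1 / (1 + exp(−(theta − b)))
P_1 = 1/(1+e^{-0.1600}) = 0.5399
P_2 = 1/(1+e^{-1.1700}) = 0.7631
P_3 = 1/(1+e^{0.8300}) = 0.3036
E[score] = 0.5399 + 0.7631 + 0.3036 = 1.6067

1.61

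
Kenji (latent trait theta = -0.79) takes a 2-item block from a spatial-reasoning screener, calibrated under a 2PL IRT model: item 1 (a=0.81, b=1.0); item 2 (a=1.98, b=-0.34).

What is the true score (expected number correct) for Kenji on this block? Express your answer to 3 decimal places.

P(theta) = 1 / (1 + exp(−a(theta − b)))
P_1 = 1/(1+e^{1.4499}) = 0.1900
P_2 = 1/(1+e^{0.8910}) = 0.2909
E[score] = 0.1900 + 0.2909 = 0.4809

0.481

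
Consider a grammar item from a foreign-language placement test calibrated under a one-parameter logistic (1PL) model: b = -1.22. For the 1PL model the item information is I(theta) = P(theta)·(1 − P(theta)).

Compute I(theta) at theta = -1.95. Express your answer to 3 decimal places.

P = 1/(1+e^{0.7300}) = 0.3252
P(1−P) = 0.3252 × 0.6748 = 0.2194
I = P(1−P) = 0.21944

0.219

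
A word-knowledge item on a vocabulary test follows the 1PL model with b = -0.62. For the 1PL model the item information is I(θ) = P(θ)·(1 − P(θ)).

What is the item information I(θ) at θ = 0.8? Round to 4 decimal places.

P = 1/(1+e^{-1.4200}) = 0.8053
P(1−P) = 0.8053 × 0.1947 = 0.1568
I = P(1−P) = 0.15677

0.1568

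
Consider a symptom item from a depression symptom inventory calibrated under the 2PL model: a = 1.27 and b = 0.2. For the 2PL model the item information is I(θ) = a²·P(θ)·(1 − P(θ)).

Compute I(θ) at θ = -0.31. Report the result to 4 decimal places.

0.3637

P = 1/(1+e^{0.6477}) = 0.3435
P(1−P) = 0.3435 × 0.6565 = 0.2255
I = a² × P(1−P) = 1.27² × 0.2255 = 0.36373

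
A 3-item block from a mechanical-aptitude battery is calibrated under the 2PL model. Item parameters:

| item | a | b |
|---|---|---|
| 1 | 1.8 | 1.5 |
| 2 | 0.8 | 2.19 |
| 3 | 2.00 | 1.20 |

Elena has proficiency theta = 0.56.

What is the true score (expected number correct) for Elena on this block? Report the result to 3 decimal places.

P(theta) = 1 / (1 + exp(−a(theta − b)))
P_1 = 1/(1+e^{1.6920}) = 0.1555
P_2 = 1/(1+e^{1.3040}) = 0.2135
P_3 = 1/(1+e^{1.2800}) = 0.2176
E[score] = 0.1555 + 0.2135 + 0.2176 = 0.5866

0.587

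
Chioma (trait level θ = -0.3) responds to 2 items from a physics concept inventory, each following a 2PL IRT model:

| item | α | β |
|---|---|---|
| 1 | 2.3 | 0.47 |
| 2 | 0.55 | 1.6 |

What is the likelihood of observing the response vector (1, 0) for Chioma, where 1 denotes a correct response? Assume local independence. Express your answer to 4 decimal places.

0.1076

P(θ) = 1 / (1 + exp(−α(θ − β)))
P_1 = 1/(1+e^{1.7710}) = 0.1454
P_2 = 1/(1+e^{1.0450}) = 0.2602
L = P_1 × (1−P_2) = 0.1454 × 0.7398 = 0.10758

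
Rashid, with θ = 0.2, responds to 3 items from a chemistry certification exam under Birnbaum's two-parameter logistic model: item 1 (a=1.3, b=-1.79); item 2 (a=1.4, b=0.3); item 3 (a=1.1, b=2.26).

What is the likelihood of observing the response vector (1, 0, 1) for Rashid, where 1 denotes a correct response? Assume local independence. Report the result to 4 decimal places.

0.0468

P(θ) = 1 / (1 + exp(−a(θ − b)))
P_1 = 1/(1+e^{-2.5870}) = 0.9300
P_2 = 1/(1+e^{0.1400}) = 0.4651
P_3 = 1/(1+e^{2.2660}) = 0.0940
L = P_1 × (1−P_2) × P_3 = 0.9300 × 0.5349 × 0.0940 = 0.04675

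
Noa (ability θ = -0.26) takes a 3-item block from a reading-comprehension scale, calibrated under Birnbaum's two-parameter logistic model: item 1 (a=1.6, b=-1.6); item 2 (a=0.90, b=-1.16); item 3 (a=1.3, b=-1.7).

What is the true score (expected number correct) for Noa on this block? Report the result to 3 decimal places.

2.454

P(θ) = 1 / (1 + exp(−a(θ − b)))
P_1 = 1/(1+e^{-2.1440}) = 0.8951
P_2 = 1/(1+e^{-0.8100}) = 0.6921
P_3 = 1/(1+e^{-1.8720}) = 0.8667
E[score] = 0.8951 + 0.6921 + 0.8667 = 2.4539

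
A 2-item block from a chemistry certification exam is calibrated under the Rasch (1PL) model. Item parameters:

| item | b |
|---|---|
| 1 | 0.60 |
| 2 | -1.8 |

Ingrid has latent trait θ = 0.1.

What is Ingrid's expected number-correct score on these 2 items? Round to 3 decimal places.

P(θ) = 1 / (1 + exp(−(θ − b)))
P_1 = 1/(1+e^{0.5000}) = 0.3775
P_2 = 1/(1+e^{-1.9000}) = 0.8699
E[score] = 0.3775 + 0.8699 = 1.2474

1.247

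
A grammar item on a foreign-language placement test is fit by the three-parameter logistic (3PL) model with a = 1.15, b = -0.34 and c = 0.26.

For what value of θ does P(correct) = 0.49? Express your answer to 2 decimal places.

P(θ) = c + (1 − c) · 1 / (1 + exp(−a(θ − b)))
Remove guessing floor: (0.49 − 0.26)/(1 − 0.26) = 0.3108
logit = ln(0.3108/0.6892) = -0.7963
θ = b + logit/(a) = -0.34 + (-0.7963)/1.1500 = -1.0325

-1.03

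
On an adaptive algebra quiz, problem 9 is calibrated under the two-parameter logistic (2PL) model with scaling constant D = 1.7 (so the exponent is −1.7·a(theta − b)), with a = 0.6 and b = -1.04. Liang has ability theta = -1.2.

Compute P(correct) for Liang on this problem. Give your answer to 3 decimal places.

P(theta) = 1 / (1 + exp(−D·a(theta − b)))
Exponent: 1.7 × 0.6 × (-1.2 − (-1.04)) = -0.1632
1/(1 + e^{0.1632}) = 0.4593
P = 0.4593

0.459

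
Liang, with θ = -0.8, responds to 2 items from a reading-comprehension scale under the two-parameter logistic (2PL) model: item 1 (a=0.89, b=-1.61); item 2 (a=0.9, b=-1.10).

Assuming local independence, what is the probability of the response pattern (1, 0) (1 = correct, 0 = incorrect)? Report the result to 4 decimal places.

P(θ) = 1 / (1 + exp(−a(θ − b)))
P_1 = 1/(1+e^{-0.7209}) = 0.6728
P_2 = 1/(1+e^{-0.2700}) = 0.5671
L = P_1 × (1−P_2) = 0.6728 × 0.4329 = 0.29126

0.2913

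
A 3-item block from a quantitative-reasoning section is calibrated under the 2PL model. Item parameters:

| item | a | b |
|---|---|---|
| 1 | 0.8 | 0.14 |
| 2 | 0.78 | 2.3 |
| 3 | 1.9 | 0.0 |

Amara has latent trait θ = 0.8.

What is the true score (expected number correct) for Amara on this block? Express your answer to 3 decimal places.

P(θ) = 1 / (1 + exp(−a(θ − b)))
P_1 = 1/(1+e^{-0.5280}) = 0.6290
P_2 = 1/(1+e^{1.1700}) = 0.2369
P_3 = 1/(1+e^{-1.5200}) = 0.8205
E[score] = 0.6290 + 0.2369 + 0.8205 = 1.6864

1.686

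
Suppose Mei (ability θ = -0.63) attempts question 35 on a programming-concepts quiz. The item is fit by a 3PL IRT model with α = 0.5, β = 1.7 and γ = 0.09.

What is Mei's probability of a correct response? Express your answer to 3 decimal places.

P(θ) = γ + (1 − γ) · 1 / (1 + exp(−α(θ − β)))
Exponent: 0.5 × (-0.63 − 1.7) = -1.1650
1/(1 + e^{1.1650}) = 0.2378
P = 0.09 + 0.91 × 0.2378 = 0.3064

0.306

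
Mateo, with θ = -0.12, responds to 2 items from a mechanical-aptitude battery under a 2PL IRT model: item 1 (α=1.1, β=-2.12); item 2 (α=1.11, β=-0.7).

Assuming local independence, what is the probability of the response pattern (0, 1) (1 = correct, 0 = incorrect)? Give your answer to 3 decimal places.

0.065

P(θ) = 1 / (1 + exp(−α(θ − β)))
P_1 = 1/(1+e^{-2.2000}) = 0.9002
P_2 = 1/(1+e^{-0.6438}) = 0.6556
L = (1−P_1) × P_2 = 0.0998 × 0.6556 = 0.06540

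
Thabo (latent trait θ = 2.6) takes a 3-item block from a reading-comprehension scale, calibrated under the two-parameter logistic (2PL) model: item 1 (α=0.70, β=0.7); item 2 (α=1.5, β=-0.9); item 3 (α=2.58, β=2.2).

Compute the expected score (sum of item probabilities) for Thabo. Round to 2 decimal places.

P(θ) = 1 / (1 + exp(−α(θ − β)))
P_1 = 1/(1+e^{-1.3300}) = 0.7908
P_2 = 1/(1+e^{-5.2500}) = 0.9948
P_3 = 1/(1+e^{-1.0320}) = 0.7373
E[score] = 0.7908 + 0.9948 + 0.7373 = 2.5229

2.52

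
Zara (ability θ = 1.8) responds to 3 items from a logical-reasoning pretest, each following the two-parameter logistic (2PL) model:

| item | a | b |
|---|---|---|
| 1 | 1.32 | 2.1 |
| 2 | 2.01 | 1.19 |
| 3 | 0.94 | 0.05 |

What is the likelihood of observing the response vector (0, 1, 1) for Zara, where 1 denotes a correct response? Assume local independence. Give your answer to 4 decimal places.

P(θ) = 1 / (1 + exp(−a(θ − b)))
P_1 = 1/(1+e^{0.3960}) = 0.4023
P_2 = 1/(1+e^{-1.2261}) = 0.7731
P_3 = 1/(1+e^{-1.6450}) = 0.8382
L = (1−P_1) × P_2 × P_3 = 0.5977 × 0.7731 × 0.8382 = 0.38736

0.3874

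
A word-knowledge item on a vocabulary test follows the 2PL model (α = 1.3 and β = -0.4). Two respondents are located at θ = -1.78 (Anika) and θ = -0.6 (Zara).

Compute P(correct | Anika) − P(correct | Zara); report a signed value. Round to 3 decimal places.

P(θ) = 1 / (1 + exp(−α(θ − β)))
P(Anika) = 0.1426  [exponent -1.7940]
P(Zara) = 0.4354  [exponent -0.2600]
Difference = 0.1426 − 0.4354 = -0.2928

-0.293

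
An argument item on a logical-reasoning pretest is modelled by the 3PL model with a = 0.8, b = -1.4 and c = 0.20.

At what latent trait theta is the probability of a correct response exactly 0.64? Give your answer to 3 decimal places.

P(theta) = c + (1 − c) · 1 / (1 + exp(−a(theta − b)))
Remove guessing floor: (0.64 − 0.20)/(1 − 0.20) = 0.5500
logit = ln(0.5500/0.4500) = 0.2007
theta = b + logit/(a) = -1.4 + 0.2007/0.8000 = -1.1492

-1.149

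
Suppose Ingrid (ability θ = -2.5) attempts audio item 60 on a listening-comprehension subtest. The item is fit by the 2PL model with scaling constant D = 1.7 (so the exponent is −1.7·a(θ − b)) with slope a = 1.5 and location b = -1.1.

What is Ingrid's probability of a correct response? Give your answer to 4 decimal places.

0.0274

P(θ) = 1 / (1 + exp(−D·a(θ − b)))
Exponent: 1.7 × 1.5 × (-2.5 − (-1.1)) = -3.5700
1/(1 + e^{3.5700}) = 0.0274
P = 0.0274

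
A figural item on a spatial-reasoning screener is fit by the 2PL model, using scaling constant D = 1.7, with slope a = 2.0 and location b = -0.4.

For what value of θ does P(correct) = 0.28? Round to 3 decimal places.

P(θ) = 1 / (1 + exp(−D·a(θ − b)))
logit = ln(0.2800/0.7200) = -0.9445
θ = b + logit/(1.7·a) = -0.4 + (-0.9445)/3.4000 = -0.6778

-0.678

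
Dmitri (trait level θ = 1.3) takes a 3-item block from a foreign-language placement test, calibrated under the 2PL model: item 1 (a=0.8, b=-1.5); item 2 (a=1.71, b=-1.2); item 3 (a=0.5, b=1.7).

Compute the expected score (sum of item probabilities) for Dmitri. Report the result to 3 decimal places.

P(θ) = 1 / (1 + exp(−a(θ − b)))
P_1 = 1/(1+e^{-2.2400}) = 0.9038
P_2 = 1/(1+e^{-4.2750}) = 0.9863
P_3 = 1/(1+e^{0.2000}) = 0.4502
E[score] = 0.9038 + 0.9863 + 0.4502 = 2.3402

2.340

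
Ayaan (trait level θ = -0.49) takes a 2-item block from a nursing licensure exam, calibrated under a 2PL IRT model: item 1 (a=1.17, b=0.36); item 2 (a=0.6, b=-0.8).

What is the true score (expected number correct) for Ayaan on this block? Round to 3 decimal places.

0.816

P(θ) = 1 / (1 + exp(−a(θ − b)))
P_1 = 1/(1+e^{0.9945}) = 0.2700
P_2 = 1/(1+e^{-0.1860}) = 0.5464
E[score] = 0.2700 + 0.5464 = 0.8164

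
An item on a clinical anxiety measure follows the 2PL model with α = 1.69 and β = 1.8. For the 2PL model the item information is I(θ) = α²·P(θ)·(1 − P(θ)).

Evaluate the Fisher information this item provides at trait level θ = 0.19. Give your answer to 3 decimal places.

P = 1/(1+e^{2.7209}) = 0.0618
P(1−P) = 0.0618 × 0.9382 = 0.0579
I = α² × P(1−P) = 1.69² × 0.0579 = 0.16548

0.165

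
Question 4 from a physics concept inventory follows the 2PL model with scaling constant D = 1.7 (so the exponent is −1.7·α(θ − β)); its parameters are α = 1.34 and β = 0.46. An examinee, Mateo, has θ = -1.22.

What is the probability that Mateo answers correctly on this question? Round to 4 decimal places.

0.0213

P(θ) = 1 / (1 + exp(−D·α(θ − β)))
Exponent: 1.7 × 1.34 × (-1.22 − 0.46) = -3.8270
1/(1 + e^{3.8270}) = 0.0213
P = 0.0213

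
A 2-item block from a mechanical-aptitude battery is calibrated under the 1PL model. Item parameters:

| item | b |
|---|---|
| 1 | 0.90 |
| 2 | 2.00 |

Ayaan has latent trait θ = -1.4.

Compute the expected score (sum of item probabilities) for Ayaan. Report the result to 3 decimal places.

P(θ) = 1 / (1 + exp(−(θ − b)))
P_1 = 1/(1+e^{2.3000}) = 0.0911
P_2 = 1/(1+e^{3.4000}) = 0.0323
E[score] = 0.0911 + 0.0323 = 0.1234

0.123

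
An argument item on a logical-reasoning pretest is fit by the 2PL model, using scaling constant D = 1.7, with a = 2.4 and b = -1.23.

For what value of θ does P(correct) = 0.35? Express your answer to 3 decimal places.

-1.382

P(θ) = 1 / (1 + exp(−D·a(θ − b)))
logit = ln(0.3500/0.6500) = -0.6190
θ = b + logit/(1.7·a) = -1.23 + (-0.6190)/4.0800 = -1.3817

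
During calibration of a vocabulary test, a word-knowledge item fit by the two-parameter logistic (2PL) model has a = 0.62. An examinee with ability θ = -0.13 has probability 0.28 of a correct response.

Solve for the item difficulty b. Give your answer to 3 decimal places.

P(θ) = 1 / (1 + exp(−a(θ − b)))
logit(0.28) = ln(0.28/0.72) = -0.9445
b = θ − logit/(a) = -0.13 − (-0.9445)/0.6200 = 1.3933

1.393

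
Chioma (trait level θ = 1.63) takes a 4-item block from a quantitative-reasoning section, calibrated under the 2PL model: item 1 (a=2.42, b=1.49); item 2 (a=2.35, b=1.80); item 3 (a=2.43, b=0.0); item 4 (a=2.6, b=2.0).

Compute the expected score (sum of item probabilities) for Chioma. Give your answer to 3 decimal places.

2.243

P(θ) = 1 / (1 + exp(−a(θ − b)))
P_1 = 1/(1+e^{-0.3388}) = 0.5839
P_2 = 1/(1+e^{0.3995}) = 0.4014
P_3 = 1/(1+e^{-3.9609}) = 0.9813
P_4 = 1/(1+e^{0.9620}) = 0.2765
E[score] = 0.5839 + 0.4014 + 0.9813 + 0.2765 = 2.2431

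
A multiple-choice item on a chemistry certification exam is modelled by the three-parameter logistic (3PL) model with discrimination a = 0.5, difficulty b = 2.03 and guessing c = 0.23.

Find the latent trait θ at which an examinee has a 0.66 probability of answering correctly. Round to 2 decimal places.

2.50

P(θ) = c + (1 − c) · 1 / (1 + exp(−a(θ − b)))
Remove guessing floor: (0.66 − 0.23)/(1 − 0.23) = 0.5584
logit = ln(0.5584/0.4416) = 0.2348
θ = b + logit/(a) = 2.03 + 0.2348/0.5000 = 2.4997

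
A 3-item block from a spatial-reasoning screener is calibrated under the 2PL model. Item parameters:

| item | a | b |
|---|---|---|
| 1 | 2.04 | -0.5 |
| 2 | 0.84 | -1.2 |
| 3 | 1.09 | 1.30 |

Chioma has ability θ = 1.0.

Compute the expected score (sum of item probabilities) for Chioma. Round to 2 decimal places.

2.24

P(θ) = 1 / (1 + exp(−a(θ − b)))
P_1 = 1/(1+e^{-3.0600}) = 0.9552
P_2 = 1/(1+e^{-1.8480}) = 0.8639
P_3 = 1/(1+e^{0.3270}) = 0.4190
E[score] = 0.9552 + 0.8639 + 0.4190 = 2.2381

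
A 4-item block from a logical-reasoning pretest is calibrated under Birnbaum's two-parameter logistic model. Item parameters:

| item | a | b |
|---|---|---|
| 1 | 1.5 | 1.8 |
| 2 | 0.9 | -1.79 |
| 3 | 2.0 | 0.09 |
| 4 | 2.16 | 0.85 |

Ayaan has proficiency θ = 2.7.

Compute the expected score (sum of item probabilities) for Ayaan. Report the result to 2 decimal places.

3.75

P(θ) = 1 / (1 + exp(−a(θ − b)))
P_1 = 1/(1+e^{-1.3500}) = 0.7941
P_2 = 1/(1+e^{-4.0410}) = 0.9827
P_3 = 1/(1+e^{-5.2200}) = 0.9946
P_4 = 1/(1+e^{-3.9960}) = 0.9819
E[score] = 0.7941 + 0.9827 + 0.9946 + 0.9819 = 3.7534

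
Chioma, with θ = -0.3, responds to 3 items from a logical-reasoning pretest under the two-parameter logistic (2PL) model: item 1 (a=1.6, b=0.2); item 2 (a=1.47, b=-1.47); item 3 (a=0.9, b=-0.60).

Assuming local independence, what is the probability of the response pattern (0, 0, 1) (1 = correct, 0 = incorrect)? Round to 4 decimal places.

P(θ) = 1 / (1 + exp(−a(θ − b)))
P_1 = 1/(1+e^{0.8000}) = 0.3100
P_2 = 1/(1+e^{-1.7199}) = 0.8481
P_3 = 1/(1+e^{-0.2700}) = 0.5671
L = (1−P_1) × (1−P_2) × P_3 = 0.6900 × 0.1519 × 0.5671 = 0.05943

0.0594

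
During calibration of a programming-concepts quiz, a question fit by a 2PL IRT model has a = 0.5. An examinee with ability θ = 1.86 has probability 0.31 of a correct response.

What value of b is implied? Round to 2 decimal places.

3.46

P(θ) = 1 / (1 + exp(−a(θ − b)))
logit(0.31) = ln(0.31/0.69) = -0.8001
b = θ − logit/(a) = 1.86 − (-0.8001)/0.5000 = 3.4602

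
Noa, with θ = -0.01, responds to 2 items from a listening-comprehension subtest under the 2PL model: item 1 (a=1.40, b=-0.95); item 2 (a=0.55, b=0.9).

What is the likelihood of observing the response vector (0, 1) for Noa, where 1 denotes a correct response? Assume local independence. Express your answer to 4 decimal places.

P(θ) = 1 / (1 + exp(−a(θ − b)))
P_1 = 1/(1+e^{-1.3160}) = 0.7885
P_2 = 1/(1+e^{0.5005}) = 0.3774
L = (1−P_1) × P_2 = 0.2115 × 0.3774 = 0.07982

0.0798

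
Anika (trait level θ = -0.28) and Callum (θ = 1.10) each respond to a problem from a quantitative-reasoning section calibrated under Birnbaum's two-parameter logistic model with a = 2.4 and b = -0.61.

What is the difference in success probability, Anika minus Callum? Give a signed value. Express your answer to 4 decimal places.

-0.2955

P(θ) = 1 / (1 + exp(−a(θ − b)))
P(Anika) = 0.6883  [exponent 0.7920]
P(Callum) = 0.9838  [exponent 4.1040]
Difference = 0.6883 − 0.9838 = -0.2955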